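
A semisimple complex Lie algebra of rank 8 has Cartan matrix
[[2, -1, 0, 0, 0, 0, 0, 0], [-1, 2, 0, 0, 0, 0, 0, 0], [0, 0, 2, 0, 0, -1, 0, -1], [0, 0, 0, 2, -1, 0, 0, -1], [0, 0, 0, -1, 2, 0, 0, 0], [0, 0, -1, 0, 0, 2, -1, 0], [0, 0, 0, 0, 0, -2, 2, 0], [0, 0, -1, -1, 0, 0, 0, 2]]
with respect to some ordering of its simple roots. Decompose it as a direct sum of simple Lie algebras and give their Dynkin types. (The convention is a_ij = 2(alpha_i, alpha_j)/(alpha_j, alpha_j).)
A2 + C6

The diagram associated to this matrix has two connected components: the simple roots {alpha_1, alpha_2} form a chain of 2 nodes with single edges (A_2), and {alpha_3, alpha_4, alpha_5, alpha_6, alpha_7, alpha_8} form a chain of 6 nodes with a double edge at one end; the terminal node there is the unique long simple root (C_6). A semisimple Lie algebra decomposes uniquely as the direct sum of simple ideals, one per connected component of its Dynkin diagram, so g ≅ A_2 ⊕ C_6 (dimension 8 + 78 = 86).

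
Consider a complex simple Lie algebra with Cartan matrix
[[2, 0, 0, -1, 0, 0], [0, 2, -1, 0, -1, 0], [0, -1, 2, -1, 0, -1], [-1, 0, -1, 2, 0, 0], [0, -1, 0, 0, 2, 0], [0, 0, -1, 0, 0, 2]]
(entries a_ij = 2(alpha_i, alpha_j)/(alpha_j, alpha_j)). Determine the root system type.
The matrix has rank 6 with 2's on the diagonal. Reading the off-diagonal entries as Dynkin edges (a single edge where a_ij = a_ji = -1; a double or triple edge where a_ij * a_ji = 2 or 3), the diagram is a chain of 5 nodes with one extra node attached to the third node from one end (E_6). One simple-root ordering that puts it in standard form is (alpha_1, alpha_6, alpha_4, alpha_3, alpha_2, alpha_5). So the algebra is type E_6.

type E_6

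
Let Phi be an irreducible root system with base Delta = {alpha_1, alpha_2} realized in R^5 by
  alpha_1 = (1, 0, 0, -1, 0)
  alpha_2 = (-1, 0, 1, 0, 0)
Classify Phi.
Compute the Cartan integers a_ij = 2(alpha_i, alpha_j)/(alpha_j, alpha_j); the resulting 2x2 Cartan matrix is
[[2, -1], [-1, 2]].
All simple roots have the same length, so the diagram is simply laced. The associated Dynkin diagram is a chain of 2 nodes with single edges (A_2), so the type is A_2 (the algebra sl(3)).

type A_2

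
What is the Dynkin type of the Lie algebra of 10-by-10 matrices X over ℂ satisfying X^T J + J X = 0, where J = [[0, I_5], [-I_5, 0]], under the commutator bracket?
This is sp(10), which has dimension 10(10+1)/2 = 55 and rank 10/2 = 5. In the classification of classical Lie algebras, the symplectic algebra sp(2n) has type C_n; here n = 5, so the Dynkin diagram is a chain of 5 nodes with a double edge at one end; the terminal node there is the unique long simple root (C_5). Hence the type is C_5.

C5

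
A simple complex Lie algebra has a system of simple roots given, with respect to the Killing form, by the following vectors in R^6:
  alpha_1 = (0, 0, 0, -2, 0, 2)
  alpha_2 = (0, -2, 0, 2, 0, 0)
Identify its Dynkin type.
Compute the Cartan integers a_ij = 2(alpha_i, alpha_j)/(alpha_j, alpha_j); the resulting 2x2 Cartan matrix is
[[2, -1], [-1, 2]].
All simple roots have the same length, so the diagram is simply laced. The associated Dynkin diagram is a chain of 2 nodes with single edges (A_2), so the type is A_2 (the algebra sl(3)).

A_2 (sl(3))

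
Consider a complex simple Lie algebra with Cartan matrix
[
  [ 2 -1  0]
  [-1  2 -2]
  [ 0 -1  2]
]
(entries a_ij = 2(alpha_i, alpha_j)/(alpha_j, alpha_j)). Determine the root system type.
B_3 (so(7))

The matrix has rank 3 with 2's on the diagonal. Reading the off-diagonal entries as Dynkin edges (a single edge where a_ij = a_ji = -1; a double or triple edge where a_ij * a_ji = 2 or 3), the diagram is a chain of 3 nodes with a double edge at one end; the terminal node there is the unique short simple root (B_3). One simple-root ordering that puts it in standard form is (alpha_1, alpha_2, alpha_3). So the algebra is type B_3, i.e. so(7).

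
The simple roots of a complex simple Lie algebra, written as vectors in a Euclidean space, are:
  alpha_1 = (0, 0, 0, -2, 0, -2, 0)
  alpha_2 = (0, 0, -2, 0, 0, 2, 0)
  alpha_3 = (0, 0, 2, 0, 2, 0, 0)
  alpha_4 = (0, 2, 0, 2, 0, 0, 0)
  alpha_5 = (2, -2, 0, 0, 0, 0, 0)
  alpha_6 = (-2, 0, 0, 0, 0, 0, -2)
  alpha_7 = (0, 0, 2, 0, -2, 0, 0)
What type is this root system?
D7

Compute the Cartan integers a_ij = 2(alpha_i, alpha_j)/(alpha_j, alpha_j); the resulting 7x7 Cartan matrix is
[[2, -1, 0, -1, 0, 0, 0], [-1, 2, -1, 0, 0, 0, -1], [0, -1, 2, 0, 0, 0, 0], [-1, 0, 0, 2, -1, 0, 0], [0, 0, 0, -1, 2, -1, 0], [0, 0, 0, 0, -1, 2, 0], [0, -1, 0, 0, 0, 0, 2]].
All simple roots have the same length, so the diagram is simply laced. The associated Dynkin diagram is a chain of 5 nodes with a fork of two nodes at one end (D_7), so the type is D_7 (the algebra so(14)).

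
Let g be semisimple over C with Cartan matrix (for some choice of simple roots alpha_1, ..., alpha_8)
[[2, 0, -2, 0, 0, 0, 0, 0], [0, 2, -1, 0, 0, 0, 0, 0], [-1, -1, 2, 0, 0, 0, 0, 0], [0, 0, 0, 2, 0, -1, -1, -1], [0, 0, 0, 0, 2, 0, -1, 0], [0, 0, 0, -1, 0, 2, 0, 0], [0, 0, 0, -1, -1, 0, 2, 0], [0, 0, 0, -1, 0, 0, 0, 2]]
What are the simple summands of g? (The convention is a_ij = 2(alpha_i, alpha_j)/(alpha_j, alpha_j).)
C_3 + D_5

The diagram associated to this matrix has two connected components: the simple roots {alpha_1, alpha_2, alpha_3} form a chain of 3 nodes with a double edge at one end; the terminal node there is the unique long simple root (C_3), and {alpha_4, alpha_5, alpha_6, alpha_7, alpha_8} form a chain of 3 nodes with a fork of two nodes at one end (D_5). A semisimple Lie algebra decomposes uniquely as the direct sum of simple ideals, one per connected component of its Dynkin diagram, so g ≅ C_3 ⊕ D_5 (dimension 21 + 45 = 66).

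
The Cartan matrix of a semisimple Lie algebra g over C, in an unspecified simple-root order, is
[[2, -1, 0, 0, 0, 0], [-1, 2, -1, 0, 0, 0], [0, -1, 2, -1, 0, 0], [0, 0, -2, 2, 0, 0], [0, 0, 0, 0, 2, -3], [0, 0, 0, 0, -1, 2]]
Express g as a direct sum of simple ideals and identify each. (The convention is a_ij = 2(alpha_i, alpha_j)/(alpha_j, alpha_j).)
The diagram associated to this matrix has two connected components: the simple roots {alpha_1, alpha_2, alpha_3, alpha_4} form a chain of 4 nodes with a double edge at one end; the terminal node there is the unique long simple root (C_4), and {alpha_5, alpha_6} form two nodes joined by a triple edge (G_2). A semisimple Lie algebra decomposes uniquely as the direct sum of simple ideals, one per connected component of its Dynkin diagram, so g ≅ C_4 ⊕ G_2 (dimension 36 + 14 = 50).

C_4 + G_2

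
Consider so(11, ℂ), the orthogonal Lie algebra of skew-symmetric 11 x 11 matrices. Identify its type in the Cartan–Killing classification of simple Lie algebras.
B_5

This is so(11) with 11 odd, which has dimension 11(11-1)/2 = 55 and rank (11-1)/2 = 5. In the classification of classical Lie algebras, the orthogonal algebra so(2n+1) in an odd number of variables has type B_n; here n = 5, so the Dynkin diagram is a chain of 5 nodes with a double edge at one end; the terminal node there is the unique short simple root (B_5). Hence the type is B_5.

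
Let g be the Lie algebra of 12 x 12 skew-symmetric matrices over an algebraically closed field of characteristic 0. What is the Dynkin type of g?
This is so(12) with 12 even, which has dimension 12(12-1)/2 = 66 and rank 12/2 = 6. In the classification of classical Lie algebras, the orthogonal algebra so(2n) in an even number of variables has type D_n; here n = 6, so the Dynkin diagram is a chain of 4 nodes with a fork of two nodes at one end (D_6). Hence the type is D_6.

type D_6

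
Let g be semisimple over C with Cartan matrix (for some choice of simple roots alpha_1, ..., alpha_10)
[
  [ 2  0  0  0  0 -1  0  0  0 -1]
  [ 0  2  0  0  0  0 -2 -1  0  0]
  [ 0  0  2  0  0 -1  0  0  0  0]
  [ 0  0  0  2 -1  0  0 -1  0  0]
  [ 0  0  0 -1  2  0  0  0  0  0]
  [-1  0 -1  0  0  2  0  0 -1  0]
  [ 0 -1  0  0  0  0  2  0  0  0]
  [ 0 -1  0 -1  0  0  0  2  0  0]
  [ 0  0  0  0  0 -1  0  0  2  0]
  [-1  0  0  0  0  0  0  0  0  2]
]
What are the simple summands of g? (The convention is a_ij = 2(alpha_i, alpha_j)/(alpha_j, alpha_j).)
B_5 (so(11)) ⊕ D_5 (so(10))

The diagram associated to this matrix has two connected components: the simple roots {alpha_2, alpha_4, alpha_5, alpha_7, alpha_8} form a chain of 5 nodes with a double edge at one end; the terminal node there is the unique short simple root (B_5), and {alpha_1, alpha_3, alpha_6, alpha_9, alpha_10} form a chain of 3 nodes with a fork of two nodes at one end (D_5). A semisimple Lie algebra decomposes uniquely as the direct sum of simple ideals, one per connected component of its Dynkin diagram, so g ≅ B_5 ⊕ D_5 (dimension 55 + 45 = 100).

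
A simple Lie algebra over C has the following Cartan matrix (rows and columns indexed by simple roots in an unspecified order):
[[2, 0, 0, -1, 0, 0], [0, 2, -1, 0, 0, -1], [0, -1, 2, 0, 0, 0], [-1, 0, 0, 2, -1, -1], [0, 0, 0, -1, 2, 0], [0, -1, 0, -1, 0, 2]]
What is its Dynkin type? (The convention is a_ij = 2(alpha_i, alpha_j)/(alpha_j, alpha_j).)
D_6

The matrix has rank 6 with 2's on the diagonal. Reading the off-diagonal entries as Dynkin edges (a single edge where a_ij = a_ji = -1; a double or triple edge where a_ij * a_ji = 2 or 3), the diagram is a chain of 4 nodes with a fork of two nodes at one end (D_6). One simple-root ordering that puts it in standard form is (alpha_3, alpha_2, alpha_6, alpha_4, alpha_5, alpha_1). So the algebra is type D_6, i.e. so(12).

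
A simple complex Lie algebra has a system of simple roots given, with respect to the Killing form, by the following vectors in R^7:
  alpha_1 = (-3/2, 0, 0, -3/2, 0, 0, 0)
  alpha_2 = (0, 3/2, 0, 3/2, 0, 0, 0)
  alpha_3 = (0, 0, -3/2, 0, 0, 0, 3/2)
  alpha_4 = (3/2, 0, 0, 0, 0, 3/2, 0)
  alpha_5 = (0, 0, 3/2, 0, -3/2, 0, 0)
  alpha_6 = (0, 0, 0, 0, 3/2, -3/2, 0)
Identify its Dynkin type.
A_6 (sl(7))

Compute the Cartan integers a_ij = 2(alpha_i, alpha_j)/(alpha_j, alpha_j); the resulting 6x6 Cartan matrix is
[[2, -1, 0, -1, 0, 0], [-1, 2, 0, 0, 0, 0], [0, 0, 2, 0, -1, 0], [-1, 0, 0, 2, 0, -1], [0, 0, -1, 0, 2, -1], [0, 0, 0, -1, -1, 2]].
All simple roots have the same length, so the diagram is simply laced. The associated Dynkin diagram is a chain of 6 nodes with single edges (A_6), so the type is A_6 (the algebra sl(7)).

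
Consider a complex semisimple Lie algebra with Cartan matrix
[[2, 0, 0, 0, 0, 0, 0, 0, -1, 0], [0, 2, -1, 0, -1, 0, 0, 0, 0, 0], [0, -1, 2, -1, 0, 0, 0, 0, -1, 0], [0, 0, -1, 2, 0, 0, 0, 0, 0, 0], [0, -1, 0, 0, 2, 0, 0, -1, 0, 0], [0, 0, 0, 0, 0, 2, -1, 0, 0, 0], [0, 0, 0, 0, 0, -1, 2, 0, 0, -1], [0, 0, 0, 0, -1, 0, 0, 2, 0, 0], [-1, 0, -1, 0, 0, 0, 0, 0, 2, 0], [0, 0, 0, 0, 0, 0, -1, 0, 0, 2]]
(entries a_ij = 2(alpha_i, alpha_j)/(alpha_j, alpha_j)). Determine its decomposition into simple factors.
A_3 ⊕ E_7

The diagram associated to this matrix has two connected components: the simple roots {alpha_6, alpha_7, alpha_10} form a chain of 3 nodes with single edges (A_3), and {alpha_1, alpha_2, alpha_3, alpha_4, alpha_5, alpha_8, alpha_9} form a chain of 6 nodes with one extra node attached to the third node from one end (E_7). A semisimple Lie algebra decomposes uniquely as the direct sum of simple ideals, one per connected component of its Dynkin diagram, so g ≅ A_3 ⊕ E_7 (dimension 15 + 133 = 148).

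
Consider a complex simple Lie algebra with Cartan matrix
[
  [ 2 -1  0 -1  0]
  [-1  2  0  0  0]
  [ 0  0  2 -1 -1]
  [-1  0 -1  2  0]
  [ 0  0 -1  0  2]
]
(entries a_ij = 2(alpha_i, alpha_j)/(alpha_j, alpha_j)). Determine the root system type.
The matrix has rank 5 with 2's on the diagonal. Reading the off-diagonal entries as Dynkin edges (a single edge where a_ij = a_ji = -1; a double or triple edge where a_ij * a_ji = 2 or 3), the diagram is a chain of 5 nodes with single edges (A_5). One simple-root ordering that puts it in standard form is (alpha_5, alpha_3, alpha_4, alpha_1, alpha_2). So the algebra is type A_5, i.e. sl(6).

A_5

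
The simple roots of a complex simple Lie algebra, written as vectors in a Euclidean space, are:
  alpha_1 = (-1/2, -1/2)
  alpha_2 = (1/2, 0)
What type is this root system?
Compute the Cartan integers a_ij = 2(alpha_i, alpha_j)/(alpha_j, alpha_j); the resulting 2x2 Cartan matrix is
[[2, -2], [-1, 2]].
The roots have two lengths (squared-length ratio 2:1); the short ones are alpha_{2}. The associated Dynkin diagram is a chain of 2 nodes with a double edge at one end; the terminal node there is the unique short simple root (B_2), so the type is B_2 (the algebra so(5)).

B_2 (so(5))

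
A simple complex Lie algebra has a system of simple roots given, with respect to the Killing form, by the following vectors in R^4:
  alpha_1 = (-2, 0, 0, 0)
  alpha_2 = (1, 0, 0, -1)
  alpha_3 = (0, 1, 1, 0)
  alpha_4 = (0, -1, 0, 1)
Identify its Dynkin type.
Compute the Cartan integers a_ij = 2(alpha_i, alpha_j)/(alpha_j, alpha_j); the resulting 4x4 Cartan matrix is
[[2, -2, 0, 0], [-1, 2, 0, -1], [0, 0, 2, -1], [0, -1, -1, 2]].
The roots have two lengths (squared-length ratio 2:1); the short ones are alpha_{2,3,4}. The associated Dynkin diagram is a chain of 4 nodes with a double edge at one end; the terminal node there is the unique long simple root (C_4), so the type is C_4 (the algebra sp(8)).

C_4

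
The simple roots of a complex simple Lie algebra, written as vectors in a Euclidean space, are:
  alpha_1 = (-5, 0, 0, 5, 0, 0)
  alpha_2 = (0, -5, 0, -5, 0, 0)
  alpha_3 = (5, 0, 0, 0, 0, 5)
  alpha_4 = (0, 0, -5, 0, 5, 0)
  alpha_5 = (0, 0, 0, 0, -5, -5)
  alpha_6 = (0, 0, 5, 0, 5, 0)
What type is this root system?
D_6

Compute the Cartan integers a_ij = 2(alpha_i, alpha_j)/(alpha_j, alpha_j); the resulting 6x6 Cartan matrix is
[[2, -1, -1, 0, 0, 0], [-1, 2, 0, 0, 0, 0], [-1, 0, 2, 0, -1, 0], [0, 0, 0, 2, -1, 0], [0, 0, -1, -1, 2, -1], [0, 0, 0, 0, -1, 2]].
All simple roots have the same length, so the diagram is simply laced. The associated Dynkin diagram is a chain of 4 nodes with a fork of two nodes at one end (D_6), so the type is D_6 (the algebra so(12)).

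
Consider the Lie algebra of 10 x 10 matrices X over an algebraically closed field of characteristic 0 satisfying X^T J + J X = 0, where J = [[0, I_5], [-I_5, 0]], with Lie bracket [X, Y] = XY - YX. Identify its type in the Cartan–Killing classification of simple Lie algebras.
This is sp(10), which has dimension 10(10+1)/2 = 55 and rank 10/2 = 5. In the classification of classical Lie algebras, the symplectic algebra sp(2n) has type C_n; here n = 5, so the Dynkin diagram is a chain of 5 nodes with a double edge at one end; the terminal node there is the unique long simple root (C_5). Hence the type is C_5.

C_5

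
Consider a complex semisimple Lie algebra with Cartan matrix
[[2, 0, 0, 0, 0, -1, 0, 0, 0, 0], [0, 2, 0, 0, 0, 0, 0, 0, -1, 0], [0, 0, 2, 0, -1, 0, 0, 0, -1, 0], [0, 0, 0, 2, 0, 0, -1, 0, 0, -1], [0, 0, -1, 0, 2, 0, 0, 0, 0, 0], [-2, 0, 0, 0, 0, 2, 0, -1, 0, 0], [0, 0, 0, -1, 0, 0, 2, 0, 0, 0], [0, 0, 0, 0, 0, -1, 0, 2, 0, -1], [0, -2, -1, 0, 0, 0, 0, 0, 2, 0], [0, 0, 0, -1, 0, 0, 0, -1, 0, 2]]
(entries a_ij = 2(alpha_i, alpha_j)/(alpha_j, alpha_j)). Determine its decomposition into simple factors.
type B_4 ⊕ type B_6

The diagram associated to this matrix has two connected components: the simple roots {alpha_2, alpha_3, alpha_5, alpha_9} form a chain of 4 nodes with a double edge at one end; the terminal node there is the unique short simple root (B_4), and {alpha_1, alpha_4, alpha_6, alpha_7, alpha_8, alpha_10} form a chain of 6 nodes with a double edge at one end; the terminal node there is the unique short simple root (B_6). A semisimple Lie algebra decomposes uniquely as the direct sum of simple ideals, one per connected component of its Dynkin diagram, so g ≅ B_4 ⊕ B_6 (dimension 36 + 78 = 114).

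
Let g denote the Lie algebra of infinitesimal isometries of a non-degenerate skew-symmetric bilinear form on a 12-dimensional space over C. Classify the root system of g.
This is sp(12), which has dimension 12(12+1)/2 = 78 and rank 12/2 = 6. In the classification of classical Lie algebras, the symplectic algebra sp(2n) has type C_n; here n = 6, so the Dynkin diagram is a chain of 6 nodes with a double edge at one end; the terminal node there is the unique long simple root (C_6). Hence the type is C_6.

C_6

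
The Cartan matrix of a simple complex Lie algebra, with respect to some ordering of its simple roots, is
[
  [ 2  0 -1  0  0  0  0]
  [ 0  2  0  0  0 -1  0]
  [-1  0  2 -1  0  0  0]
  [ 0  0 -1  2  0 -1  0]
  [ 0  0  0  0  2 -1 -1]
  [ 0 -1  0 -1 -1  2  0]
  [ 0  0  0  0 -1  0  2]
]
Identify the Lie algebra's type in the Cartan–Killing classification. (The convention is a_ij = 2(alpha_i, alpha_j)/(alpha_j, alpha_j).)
E_7

The matrix has rank 7 with 2's on the diagonal. Reading the off-diagonal entries as Dynkin edges (a single edge where a_ij = a_ji = -1; a double or triple edge where a_ij * a_ji = 2 or 3), the diagram is a chain of 6 nodes with one extra node attached to the third node from one end (E_7). One simple-root ordering that puts it in standard form is (alpha_7, alpha_2, alpha_5, alpha_6, alpha_4, alpha_3, alpha_1). So the algebra is type E_7.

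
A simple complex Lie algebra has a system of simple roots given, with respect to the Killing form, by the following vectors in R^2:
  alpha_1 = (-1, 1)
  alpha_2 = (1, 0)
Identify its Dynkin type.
Compute the Cartan integers a_ij = 2(alpha_i, alpha_j)/(alpha_j, alpha_j); the resulting 2x2 Cartan matrix is
[[2, -2], [-1, 2]].
The roots have two lengths (squared-length ratio 2:1); the short ones are alpha_{2}. The associated Dynkin diagram is a chain of 2 nodes with a double edge at one end; the terminal node there is the unique short simple root (B_2), so the type is B_2 (the algebra so(5)).

B2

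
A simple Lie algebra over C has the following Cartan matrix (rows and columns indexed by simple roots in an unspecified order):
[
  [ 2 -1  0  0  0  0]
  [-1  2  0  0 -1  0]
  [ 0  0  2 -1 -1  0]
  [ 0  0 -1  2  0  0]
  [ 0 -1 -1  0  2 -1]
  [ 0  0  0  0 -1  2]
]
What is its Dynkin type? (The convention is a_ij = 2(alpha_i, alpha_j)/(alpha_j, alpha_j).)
The matrix has rank 6 with 2's on the diagonal. Reading the off-diagonal entries as Dynkin edges (a single edge where a_ij = a_ji = -1; a double or triple edge where a_ij * a_ji = 2 or 3), the diagram is a chain of 5 nodes with one extra node attached to the third node from one end (E_6). One simple-root ordering that puts it in standard form is (alpha_4, alpha_6, alpha_3, alpha_5, alpha_2, alpha_1). So the algebra is type E_6.

type E_6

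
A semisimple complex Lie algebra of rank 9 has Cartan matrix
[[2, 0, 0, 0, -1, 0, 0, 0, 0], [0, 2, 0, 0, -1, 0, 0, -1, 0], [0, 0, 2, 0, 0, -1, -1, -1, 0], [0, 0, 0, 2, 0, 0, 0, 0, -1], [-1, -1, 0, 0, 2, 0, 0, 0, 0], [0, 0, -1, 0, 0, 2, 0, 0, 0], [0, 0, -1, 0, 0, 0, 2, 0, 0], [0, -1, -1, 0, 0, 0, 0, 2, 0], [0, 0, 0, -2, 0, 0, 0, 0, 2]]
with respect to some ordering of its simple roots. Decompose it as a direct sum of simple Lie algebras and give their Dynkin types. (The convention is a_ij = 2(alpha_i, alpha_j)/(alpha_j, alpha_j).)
The diagram associated to this matrix has two connected components: the simple roots {alpha_4, alpha_9} form a chain of 2 nodes with a double edge at one end; the terminal node there is the unique short simple root (B_2), and {alpha_1, alpha_2, alpha_3, alpha_5, alpha_6, alpha_7, alpha_8} form a chain of 5 nodes with a fork of two nodes at one end (D_7). A semisimple Lie algebra decomposes uniquely as the direct sum of simple ideals, one per connected component of its Dynkin diagram, so g ≅ B_2 ⊕ D_7 (dimension 10 + 91 = 101).

B_2 ⊕ D_7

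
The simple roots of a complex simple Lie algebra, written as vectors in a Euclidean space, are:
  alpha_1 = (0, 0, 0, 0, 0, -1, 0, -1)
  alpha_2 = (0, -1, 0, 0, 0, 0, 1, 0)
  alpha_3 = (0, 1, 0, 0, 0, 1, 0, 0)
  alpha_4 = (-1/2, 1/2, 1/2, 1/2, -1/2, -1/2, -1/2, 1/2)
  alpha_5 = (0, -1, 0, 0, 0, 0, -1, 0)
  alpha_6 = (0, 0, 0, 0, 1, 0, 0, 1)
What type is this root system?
Compute the Cartan integers a_ij = 2(alpha_i, alpha_j)/(alpha_j, alpha_j); the resulting 6x6 Cartan matrix is
[[2, 0, -1, 0, 0, -1], [0, 2, -1, -1, 0, 0], [-1, -1, 2, 0, -1, 0], [0, -1, 0, 2, 0, 0], [0, 0, -1, 0, 2, 0], [-1, 0, 0, 0, 0, 2]].
All simple roots have the same length, so the diagram is simply laced. The associated Dynkin diagram is a chain of 5 nodes with one extra node attached to the third node from one end (E_6), so the type is E_6.

E_6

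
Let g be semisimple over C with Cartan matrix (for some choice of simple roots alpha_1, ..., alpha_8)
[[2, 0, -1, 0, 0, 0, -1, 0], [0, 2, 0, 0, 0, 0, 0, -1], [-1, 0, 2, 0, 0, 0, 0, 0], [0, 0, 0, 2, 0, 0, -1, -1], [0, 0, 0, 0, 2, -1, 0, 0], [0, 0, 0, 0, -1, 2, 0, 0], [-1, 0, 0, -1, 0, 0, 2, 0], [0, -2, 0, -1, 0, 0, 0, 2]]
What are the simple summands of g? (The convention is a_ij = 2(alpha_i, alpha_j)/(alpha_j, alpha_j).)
The diagram associated to this matrix has two connected components: the simple roots {alpha_5, alpha_6} form a chain of 2 nodes with single edges (A_2), and {alpha_1, alpha_2, alpha_3, alpha_4, alpha_7, alpha_8} form a chain of 6 nodes with a double edge at one end; the terminal node there is the unique short simple root (B_6). A semisimple Lie algebra decomposes uniquely as the direct sum of simple ideals, one per connected component of its Dynkin diagram, so g ≅ A_2 ⊕ B_6 (dimension 8 + 78 = 86).

A_2 (sl(3)) + B_6 (so(13))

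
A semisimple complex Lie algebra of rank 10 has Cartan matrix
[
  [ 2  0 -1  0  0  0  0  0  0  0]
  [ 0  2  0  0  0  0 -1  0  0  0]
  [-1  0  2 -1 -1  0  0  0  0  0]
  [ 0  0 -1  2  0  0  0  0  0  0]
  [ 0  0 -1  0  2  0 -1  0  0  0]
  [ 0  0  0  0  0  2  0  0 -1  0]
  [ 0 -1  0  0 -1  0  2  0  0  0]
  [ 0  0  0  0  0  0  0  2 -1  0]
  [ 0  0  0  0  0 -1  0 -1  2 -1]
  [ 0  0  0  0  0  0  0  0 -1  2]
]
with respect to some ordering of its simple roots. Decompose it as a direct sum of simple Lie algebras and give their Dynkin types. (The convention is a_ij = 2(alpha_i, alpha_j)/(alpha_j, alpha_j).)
type D_4 ⊕ type D_6

The diagram associated to this matrix has two connected components: the simple roots {alpha_6, alpha_8, alpha_9, alpha_10} form a chain of 2 nodes with a fork of two nodes at one end (D_4), and {alpha_1, alpha_2, alpha_3, alpha_4, alpha_5, alpha_7} form a chain of 4 nodes with a fork of two nodes at one end (D_6). A semisimple Lie algebra decomposes uniquely as the direct sum of simple ideals, one per connected component of its Dynkin diagram, so g ≅ D_4 ⊕ D_6 (dimension 28 + 66 = 94).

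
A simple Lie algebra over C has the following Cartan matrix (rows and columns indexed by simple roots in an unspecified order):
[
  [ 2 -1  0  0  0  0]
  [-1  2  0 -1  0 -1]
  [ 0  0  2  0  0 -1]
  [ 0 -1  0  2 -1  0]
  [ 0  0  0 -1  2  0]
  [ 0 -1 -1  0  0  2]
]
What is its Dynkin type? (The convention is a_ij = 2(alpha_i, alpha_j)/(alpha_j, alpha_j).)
E_6

The matrix has rank 6 with 2's on the diagonal. Reading the off-diagonal entries as Dynkin edges (a single edge where a_ij = a_ji = -1; a double or triple edge where a_ij * a_ji = 2 or 3), the diagram is a chain of 5 nodes with one extra node attached to the third node from one end (E_6). One simple-root ordering that puts it in standard form is (alpha_5, alpha_1, alpha_4, alpha_2, alpha_6, alpha_3). So the algebra is type E_6.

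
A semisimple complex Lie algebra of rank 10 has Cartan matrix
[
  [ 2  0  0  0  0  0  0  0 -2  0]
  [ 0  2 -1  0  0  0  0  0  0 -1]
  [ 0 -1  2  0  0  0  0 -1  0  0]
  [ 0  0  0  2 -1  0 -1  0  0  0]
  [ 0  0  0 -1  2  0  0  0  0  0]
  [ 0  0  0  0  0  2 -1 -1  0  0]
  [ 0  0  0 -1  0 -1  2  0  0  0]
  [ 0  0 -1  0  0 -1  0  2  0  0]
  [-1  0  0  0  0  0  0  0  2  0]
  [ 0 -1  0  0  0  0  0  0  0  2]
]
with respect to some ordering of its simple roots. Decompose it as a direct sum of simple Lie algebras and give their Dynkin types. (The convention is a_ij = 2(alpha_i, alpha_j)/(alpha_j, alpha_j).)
A_8 + B_2

The diagram associated to this matrix has two connected components: the simple roots {alpha_2, alpha_3, alpha_4, alpha_5, alpha_6, alpha_7, alpha_8, alpha_10} form a chain of 8 nodes with single edges (A_8), and {alpha_1, alpha_9} form a chain of 2 nodes with a double edge at one end; the terminal node there is the unique short simple root (B_2). A semisimple Lie algebra decomposes uniquely as the direct sum of simple ideals, one per connected component of its Dynkin diagram, so g ≅ A_8 ⊕ B_2 (dimension 80 + 10 = 90).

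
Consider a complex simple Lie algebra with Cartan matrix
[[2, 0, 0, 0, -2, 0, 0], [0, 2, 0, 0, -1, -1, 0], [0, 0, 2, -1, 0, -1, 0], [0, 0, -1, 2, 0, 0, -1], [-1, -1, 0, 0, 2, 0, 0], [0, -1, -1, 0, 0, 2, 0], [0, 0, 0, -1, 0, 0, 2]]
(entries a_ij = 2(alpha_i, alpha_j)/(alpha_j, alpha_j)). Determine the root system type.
The matrix has rank 7 with 2's on the diagonal. Reading the off-diagonal entries as Dynkin edges (a single edge where a_ij = a_ji = -1; a double or triple edge where a_ij * a_ji = 2 or 3), the diagram is a chain of 7 nodes with a double edge at one end; the terminal node there is the unique long simple root (C_7). One simple-root ordering that puts it in standard form is (alpha_7, alpha_4, alpha_3, alpha_6, alpha_2, alpha_5, alpha_1). So the algebra is type C_7, i.e. sp(14).

type C_7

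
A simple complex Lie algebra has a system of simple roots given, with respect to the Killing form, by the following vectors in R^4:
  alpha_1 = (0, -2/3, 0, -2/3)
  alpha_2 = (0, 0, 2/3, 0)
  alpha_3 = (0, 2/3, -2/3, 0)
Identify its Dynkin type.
B_3

Compute the Cartan integers a_ij = 2(alpha_i, alpha_j)/(alpha_j, alpha_j); the resulting 3x3 Cartan matrix is
[[2, 0, -1], [0, 2, -1], [-1, -2, 2]].
The roots have two lengths (squared-length ratio 2:1); the short ones are alpha_{2}. The associated Dynkin diagram is a chain of 3 nodes with a double edge at one end; the terminal node there is the unique short simple root (B_3), so the type is B_3 (the algebra so(7)).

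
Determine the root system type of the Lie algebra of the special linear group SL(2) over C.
This is sl(2), which has dimension 2^2 - 1 = 3 and rank 2 - 1 = 1 (a Cartan subalgebra is the diagonal traceless matrices). In the classification of classical Lie algebras, the special linear algebra sl(n+1) has type A_n; here n = 1, so the Dynkin diagram is a chain of 1 nodes with single edges (A_1). Hence the type is A_1.

type A_1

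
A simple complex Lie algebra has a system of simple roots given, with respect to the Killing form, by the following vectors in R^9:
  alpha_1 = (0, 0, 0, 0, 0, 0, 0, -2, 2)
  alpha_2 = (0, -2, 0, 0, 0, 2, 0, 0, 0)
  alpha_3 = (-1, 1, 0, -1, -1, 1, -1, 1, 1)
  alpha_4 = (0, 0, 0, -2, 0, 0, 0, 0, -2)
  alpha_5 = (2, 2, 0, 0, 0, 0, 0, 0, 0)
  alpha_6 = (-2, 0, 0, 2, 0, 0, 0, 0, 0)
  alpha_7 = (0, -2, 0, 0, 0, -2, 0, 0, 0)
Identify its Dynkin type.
Compute the Cartan integers a_ij = 2(alpha_i, alpha_j)/(alpha_j, alpha_j); the resulting 7x7 Cartan matrix is
[[2, 0, 0, -1, 0, 0, 0], [0, 2, 0, 0, -1, 0, 0], [0, 0, 2, 0, 0, 0, -1], [-1, 0, 0, 2, 0, -1, 0], [0, -1, 0, 0, 2, -1, -1], [0, 0, 0, -1, -1, 2, 0], [0, 0, -1, 0, -1, 0, 2]].
All simple roots have the same length, so the diagram is simply laced. The associated Dynkin diagram is a chain of 6 nodes with one extra node attached to the third node from one end (E_7), so the type is E_7.

type E_7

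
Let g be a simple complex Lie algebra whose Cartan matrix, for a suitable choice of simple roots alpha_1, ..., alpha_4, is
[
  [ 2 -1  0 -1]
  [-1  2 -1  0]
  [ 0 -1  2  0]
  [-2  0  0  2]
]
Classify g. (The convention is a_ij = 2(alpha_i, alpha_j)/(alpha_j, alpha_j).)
type C_4

The matrix has rank 4 with 2's on the diagonal. Reading the off-diagonal entries as Dynkin edges (a single edge where a_ij = a_ji = -1; a double or triple edge where a_ij * a_ji = 2 or 3), the diagram is a chain of 4 nodes with a double edge at one end; the terminal node there is the unique long simple root (C_4). One simple-root ordering that puts it in standard form is (alpha_3, alpha_2, alpha_1, alpha_4). So the algebra is type C_4, i.e. sp(8).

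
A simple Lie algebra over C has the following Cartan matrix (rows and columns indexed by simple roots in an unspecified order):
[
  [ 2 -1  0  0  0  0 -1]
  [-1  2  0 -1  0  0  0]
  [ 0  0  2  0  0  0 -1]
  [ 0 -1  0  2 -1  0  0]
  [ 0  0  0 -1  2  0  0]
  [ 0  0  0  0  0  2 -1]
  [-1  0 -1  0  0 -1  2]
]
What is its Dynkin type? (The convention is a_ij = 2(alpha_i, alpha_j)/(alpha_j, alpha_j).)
D_7 (so(14))

The matrix has rank 7 with 2's on the diagonal. Reading the off-diagonal entries as Dynkin edges (a single edge where a_ij = a_ji = -1; a double or triple edge where a_ij * a_ji = 2 or 3), the diagram is a chain of 5 nodes with a fork of two nodes at one end (D_7). One simple-root ordering that puts it in standard form is (alpha_5, alpha_4, alpha_2, alpha_1, alpha_7, alpha_6, alpha_3). So the algebra is type D_7, i.e. so(14).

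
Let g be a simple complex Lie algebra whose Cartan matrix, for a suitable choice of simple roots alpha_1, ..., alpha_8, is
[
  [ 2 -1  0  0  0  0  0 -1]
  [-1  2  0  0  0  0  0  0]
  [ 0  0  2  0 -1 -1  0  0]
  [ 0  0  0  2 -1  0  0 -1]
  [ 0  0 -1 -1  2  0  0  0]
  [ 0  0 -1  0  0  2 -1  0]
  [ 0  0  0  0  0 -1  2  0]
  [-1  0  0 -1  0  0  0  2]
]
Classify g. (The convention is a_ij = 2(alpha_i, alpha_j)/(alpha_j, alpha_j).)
The matrix has rank 8 with 2's on the diagonal. Reading the off-diagonal entries as Dynkin edges (a single edge where a_ij = a_ji = -1; a double or triple edge where a_ij * a_ji = 2 or 3), the diagram is a chain of 8 nodes with single edges (A_8). One simple-root ordering that puts it in standard form is (alpha_2, alpha_1, alpha_8, alpha_4, alpha_5, alpha_3, alpha_6, alpha_7). So the algebra is type A_8, i.e. sl(9).

A_8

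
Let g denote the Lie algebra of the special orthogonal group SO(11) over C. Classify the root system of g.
This is so(11) with 11 odd, which has dimension 11(11-1)/2 = 55 and rank (11-1)/2 = 5. In the classification of classical Lie algebras, the orthogonal algebra so(2n+1) in an odd number of variables has type B_n; here n = 5, so the Dynkin diagram is a chain of 5 nodes with a double edge at one end; the terminal node there is the unique short simple root (B_5). Hence the type is B_5.

B_5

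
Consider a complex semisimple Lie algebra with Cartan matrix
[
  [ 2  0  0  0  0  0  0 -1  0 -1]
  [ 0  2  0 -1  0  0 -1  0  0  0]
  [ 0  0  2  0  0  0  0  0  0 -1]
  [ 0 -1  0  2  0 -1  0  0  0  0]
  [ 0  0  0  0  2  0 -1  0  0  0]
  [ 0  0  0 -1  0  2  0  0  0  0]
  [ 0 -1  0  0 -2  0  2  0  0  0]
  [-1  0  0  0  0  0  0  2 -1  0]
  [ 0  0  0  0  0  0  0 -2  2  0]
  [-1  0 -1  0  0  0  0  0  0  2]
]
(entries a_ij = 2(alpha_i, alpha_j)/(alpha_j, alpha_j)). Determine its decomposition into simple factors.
B5 + C5

The diagram associated to this matrix has two connected components: the simple roots {alpha_2, alpha_4, alpha_5, alpha_6, alpha_7} form a chain of 5 nodes with a double edge at one end; the terminal node there is the unique short simple root (B_5), and {alpha_1, alpha_3, alpha_8, alpha_9, alpha_10} form a chain of 5 nodes with a double edge at one end; the terminal node there is the unique long simple root (C_5). A semisimple Lie algebra decomposes uniquely as the direct sum of simple ideals, one per connected component of its Dynkin diagram, so g ≅ B_5 ⊕ C_5 (dimension 55 + 55 = 110).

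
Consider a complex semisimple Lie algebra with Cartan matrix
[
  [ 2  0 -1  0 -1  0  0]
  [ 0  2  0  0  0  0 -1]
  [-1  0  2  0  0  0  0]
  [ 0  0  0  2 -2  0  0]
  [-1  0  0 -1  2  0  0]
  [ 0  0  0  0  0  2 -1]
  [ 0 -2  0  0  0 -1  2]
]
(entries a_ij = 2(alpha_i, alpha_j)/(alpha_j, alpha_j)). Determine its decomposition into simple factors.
B_3 (so(7)) + C_4 (sp(8))

The diagram associated to this matrix has two connected components: the simple roots {alpha_2, alpha_6, alpha_7} form a chain of 3 nodes with a double edge at one end; the terminal node there is the unique short simple root (B_3), and {alpha_1, alpha_3, alpha_4, alpha_5} form a chain of 4 nodes with a double edge at one end; the terminal node there is the unique long simple root (C_4). A semisimple Lie algebra decomposes uniquely as the direct sum of simple ideals, one per connected component of its Dynkin diagram, so g ≅ B_3 ⊕ C_4 (dimension 21 + 36 = 57).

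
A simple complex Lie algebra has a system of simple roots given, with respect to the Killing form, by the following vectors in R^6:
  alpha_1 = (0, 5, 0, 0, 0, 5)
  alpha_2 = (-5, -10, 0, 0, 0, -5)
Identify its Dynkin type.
Compute the Cartan integers a_ij = 2(alpha_i, alpha_j)/(alpha_j, alpha_j); the resulting 2x2 Cartan matrix is
[[2, -1], [-3, 2]].
The roots have two lengths (squared-length ratio 3:1); the short ones are alpha_{1}. The associated Dynkin diagram is two nodes joined by a triple edge (G_2), so the type is G_2.

G_2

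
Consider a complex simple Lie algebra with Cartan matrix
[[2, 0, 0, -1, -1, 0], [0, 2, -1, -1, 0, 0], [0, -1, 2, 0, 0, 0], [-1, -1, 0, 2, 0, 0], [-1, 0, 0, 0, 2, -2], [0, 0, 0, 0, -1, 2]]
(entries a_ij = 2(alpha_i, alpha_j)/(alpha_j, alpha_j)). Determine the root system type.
B_6

The matrix has rank 6 with 2's on the diagonal. Reading the off-diagonal entries as Dynkin edges (a single edge where a_ij = a_ji = -1; a double or triple edge where a_ij * a_ji = 2 or 3), the diagram is a chain of 6 nodes with a double edge at one end; the terminal node there is the unique short simple root (B_6). One simple-root ordering that puts it in standard form is (alpha_3, alpha_2, alpha_4, alpha_1, alpha_5, alpha_6). So the algebra is type B_6, i.e. so(13).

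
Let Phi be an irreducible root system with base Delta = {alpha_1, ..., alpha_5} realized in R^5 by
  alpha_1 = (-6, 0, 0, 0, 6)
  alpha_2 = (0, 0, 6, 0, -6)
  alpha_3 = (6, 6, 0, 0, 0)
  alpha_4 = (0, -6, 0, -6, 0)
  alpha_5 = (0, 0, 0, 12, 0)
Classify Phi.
C_5 (sp(10))

Compute the Cartan integers a_ij = 2(alpha_i, alpha_j)/(alpha_j, alpha_j); the resulting 5x5 Cartan matrix is
[[2, -1, -1, 0, 0], [-1, 2, 0, 0, 0], [-1, 0, 2, -1, 0], [0, 0, -1, 2, -1], [0, 0, 0, -2, 2]].
The roots have two lengths (squared-length ratio 2:1); the short ones are alpha_{1,2,3,4}. The associated Dynkin diagram is a chain of 5 nodes with a double edge at one end; the terminal node there is the unique long simple root (C_5), so the type is C_5 (the algebra sp(10)).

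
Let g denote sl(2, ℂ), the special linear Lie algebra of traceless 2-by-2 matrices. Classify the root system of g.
This is sl(2), which has dimension 2^2 - 1 = 3 and rank 2 - 1 = 1 (a Cartan subalgebra is the diagonal traceless matrices). In the classification of classical Lie algebras, the special linear algebra sl(n+1) has type A_n; here n = 1, so the Dynkin diagram is a chain of 1 nodes with single edges (A_1). Hence the type is A_1.

type A_1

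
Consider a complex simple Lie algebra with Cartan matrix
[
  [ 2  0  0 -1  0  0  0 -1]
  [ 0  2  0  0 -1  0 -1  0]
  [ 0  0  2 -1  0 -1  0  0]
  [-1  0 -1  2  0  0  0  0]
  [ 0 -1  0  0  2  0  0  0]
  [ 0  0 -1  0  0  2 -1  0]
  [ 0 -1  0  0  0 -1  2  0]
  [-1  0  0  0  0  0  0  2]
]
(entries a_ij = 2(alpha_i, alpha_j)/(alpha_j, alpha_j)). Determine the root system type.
type A_8

The matrix has rank 8 with 2's on the diagonal. Reading the off-diagonal entries as Dynkin edges (a single edge where a_ij = a_ji = -1; a double or triple edge where a_ij * a_ji = 2 or 3), the diagram is a chain of 8 nodes with single edges (A_8). One simple-root ordering that puts it in standard form is (alpha_8, alpha_1, alpha_4, alpha_3, alpha_6, alpha_7, alpha_2, alpha_5). So the algebra is type A_8, i.e. sl(9).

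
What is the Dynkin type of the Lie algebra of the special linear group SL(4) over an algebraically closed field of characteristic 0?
type A_3

This is sl(4), which has dimension 4^2 - 1 = 15 and rank 4 - 1 = 3 (a Cartan subalgebra is the diagonal traceless matrices). In the classification of classical Lie algebras, the special linear algebra sl(n+1) has type A_n; here n = 3, so the Dynkin diagram is a chain of 3 nodes with single edges (A_3). Hence the type is A_3.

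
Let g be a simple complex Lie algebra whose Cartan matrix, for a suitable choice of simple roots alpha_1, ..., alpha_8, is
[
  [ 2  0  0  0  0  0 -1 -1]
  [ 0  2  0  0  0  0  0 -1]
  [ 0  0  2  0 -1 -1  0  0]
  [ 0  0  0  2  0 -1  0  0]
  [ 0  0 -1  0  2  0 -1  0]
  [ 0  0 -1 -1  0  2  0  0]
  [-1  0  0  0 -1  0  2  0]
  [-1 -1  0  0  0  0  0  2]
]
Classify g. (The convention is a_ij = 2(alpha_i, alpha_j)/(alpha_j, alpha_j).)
The matrix has rank 8 with 2's on the diagonal. Reading the off-diagonal entries as Dynkin edges (a single edge where a_ij = a_ji = -1; a double or triple edge where a_ij * a_ji = 2 or 3), the diagram is a chain of 8 nodes with single edges (A_8). One simple-root ordering that puts it in standard form is (alpha_2, alpha_8, alpha_1, alpha_7, alpha_5, alpha_3, alpha_6, alpha_4). So the algebra is type A_8, i.e. sl(9).

type A_8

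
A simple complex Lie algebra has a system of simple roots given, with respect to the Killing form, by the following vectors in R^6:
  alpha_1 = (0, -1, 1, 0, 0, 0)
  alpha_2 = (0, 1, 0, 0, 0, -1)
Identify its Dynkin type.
A2

Compute the Cartan integers a_ij = 2(alpha_i, alpha_j)/(alpha_j, alpha_j); the resulting 2x2 Cartan matrix is
[[2, -1], [-1, 2]].
All simple roots have the same length, so the diagram is simply laced. The associated Dynkin diagram is a chain of 2 nodes with single edges (A_2), so the type is A_2 (the algebra sl(3)).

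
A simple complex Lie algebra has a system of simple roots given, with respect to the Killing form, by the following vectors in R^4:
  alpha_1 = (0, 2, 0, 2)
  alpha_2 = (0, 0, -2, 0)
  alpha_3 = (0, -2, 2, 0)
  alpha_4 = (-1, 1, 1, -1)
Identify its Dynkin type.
F_4

Compute the Cartan integers a_ij = 2(alpha_i, alpha_j)/(alpha_j, alpha_j); the resulting 4x4 Cartan matrix is
[[2, 0, -1, 0], [0, 2, -1, -1], [-1, -2, 2, 0], [0, -1, 0, 2]].
The roots have two lengths (squared-length ratio 2:1); the short ones are alpha_{2,4}. The associated Dynkin diagram is a chain of 4 nodes with a double edge between the middle two (F_4), so the type is F_4.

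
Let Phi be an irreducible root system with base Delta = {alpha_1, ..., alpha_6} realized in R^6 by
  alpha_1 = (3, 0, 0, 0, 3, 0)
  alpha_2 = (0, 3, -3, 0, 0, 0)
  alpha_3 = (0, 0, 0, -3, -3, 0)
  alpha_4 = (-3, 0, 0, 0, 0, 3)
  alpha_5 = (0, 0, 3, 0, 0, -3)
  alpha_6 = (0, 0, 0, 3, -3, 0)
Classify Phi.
D_6 (so(12))

Compute the Cartan integers a_ij = 2(alpha_i, alpha_j)/(alpha_j, alpha_j); the resulting 6x6 Cartan matrix is
[[2, 0, -1, -1, 0, -1], [0, 2, 0, 0, -1, 0], [-1, 0, 2, 0, 0, 0], [-1, 0, 0, 2, -1, 0], [0, -1, 0, -1, 2, 0], [-1, 0, 0, 0, 0, 2]].
All simple roots have the same length, so the diagram is simply laced. The associated Dynkin diagram is a chain of 4 nodes with a fork of two nodes at one end (D_6), so the type is D_6 (the algebra so(12)).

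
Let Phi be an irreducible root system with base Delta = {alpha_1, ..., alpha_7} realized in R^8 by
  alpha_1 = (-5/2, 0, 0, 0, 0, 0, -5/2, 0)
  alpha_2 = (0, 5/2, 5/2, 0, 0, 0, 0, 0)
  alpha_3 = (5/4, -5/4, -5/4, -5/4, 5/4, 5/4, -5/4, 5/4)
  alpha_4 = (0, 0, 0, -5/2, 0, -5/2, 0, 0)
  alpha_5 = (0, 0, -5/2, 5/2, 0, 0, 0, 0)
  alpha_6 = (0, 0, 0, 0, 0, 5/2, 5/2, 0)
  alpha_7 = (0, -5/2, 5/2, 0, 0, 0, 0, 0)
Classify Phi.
Compute the Cartan integers a_ij = 2(alpha_i, alpha_j)/(alpha_j, alpha_j); the resulting 7x7 Cartan matrix is
[[2, 0, 0, 0, 0, -1, 0], [0, 2, -1, 0, -1, 0, 0], [0, -1, 2, 0, 0, 0, 0], [0, 0, 0, 2, -1, -1, 0], [0, -1, 0, -1, 2, 0, -1], [-1, 0, 0, -1, 0, 2, 0], [0, 0, 0, 0, -1, 0, 2]].
All simple roots have the same length, so the diagram is simply laced. The associated Dynkin diagram is a chain of 6 nodes with one extra node attached to the third node from one end (E_7), so the type is E_7.

E_7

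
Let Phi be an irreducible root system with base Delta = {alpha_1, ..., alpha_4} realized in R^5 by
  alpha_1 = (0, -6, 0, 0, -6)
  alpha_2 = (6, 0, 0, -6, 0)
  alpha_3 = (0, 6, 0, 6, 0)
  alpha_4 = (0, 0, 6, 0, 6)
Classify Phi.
Compute the Cartan integers a_ij = 2(alpha_i, alpha_j)/(alpha_j, alpha_j); the resulting 4x4 Cartan matrix is
[[2, 0, -1, -1], [0, 2, -1, 0], [-1, -1, 2, 0], [-1, 0, 0, 2]].
All simple roots have the same length, so the diagram is simply laced. The associated Dynkin diagram is a chain of 4 nodes with single edges (A_4), so the type is A_4 (the algebra sl(5)).

A4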